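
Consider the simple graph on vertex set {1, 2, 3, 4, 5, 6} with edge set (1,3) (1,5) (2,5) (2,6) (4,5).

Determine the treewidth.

1

A width-1 tree decomposition is:
Bags: B1 = {4, 5}  B2 = {1, 5}  B3 = {1, 3}  B4 = {2, 5}  B5 = {2, 6}
Tree: B1–B2, B2–B3, B1–B4, B4–B5
Each bag holds 2 vertices, so the decomposition has width 1, which upper-bounds the treewidth. Since G has at least one edge (e.g. 4–5), it is not an edgeless graph, so tw(G) ≥ 1. The upper and lower bounds meet at 1, so that is the treewidth.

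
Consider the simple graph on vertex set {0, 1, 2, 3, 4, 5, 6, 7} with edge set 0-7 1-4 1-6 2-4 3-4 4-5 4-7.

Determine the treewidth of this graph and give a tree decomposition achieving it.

Every bag has size at most 2, so the width is 2 − 1 = 1 and tw(G) ≤ 1. Any graph with an edge has treewidth ≥ 1, and G has the edge 5–4. Hence tw(G) = 1 exactly.

Treewidth 1.
One such decomposition:
Bags: B1 = {4, 5}  B2 = {3, 4}  B3 = {2, 4}  B4 = {1, 4}  B5 = {4, 7}  B6 = {1, 6}  B7 = {0, 7}
Tree: B1–B2, B2–B3, B3–B4, B3–B5, B4–B6, B5–B7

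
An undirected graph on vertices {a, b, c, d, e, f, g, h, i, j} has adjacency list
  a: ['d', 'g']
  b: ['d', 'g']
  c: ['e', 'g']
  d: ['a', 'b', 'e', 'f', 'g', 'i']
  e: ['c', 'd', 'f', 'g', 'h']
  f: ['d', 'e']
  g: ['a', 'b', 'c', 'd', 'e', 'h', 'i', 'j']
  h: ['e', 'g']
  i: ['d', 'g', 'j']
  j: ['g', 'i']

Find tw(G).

A width-2 tree decomposition is:
Bags: B1 = {c, e, g}  B2 = {d, e, g}  B3 = {d, g, i}  B4 = {a, d, g}  B5 = {b, d, g}  B6 = {d, e, f}  B7 = {e, g, h}  B8 = {g, i, j}
Tree: B1–B2, B2–B3, B2–B4, B2–B5, B2–B6, B1–B7, B3–B8
The largest bag has 3 vertices, giving width 2; this decomposition certifies tw(G) ≤ 2. On the other hand G contains the 3-clique {d, e, g}. A clique must lie in a single bag of any decomposition, so no decomposition can have width below 2. Combining the bounds, tw(G) = 2.

2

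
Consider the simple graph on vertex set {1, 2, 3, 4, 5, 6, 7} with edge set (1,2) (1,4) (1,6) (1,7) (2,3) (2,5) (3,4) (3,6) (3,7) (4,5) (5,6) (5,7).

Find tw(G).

3

A width-3 tree decomposition is:
Bags: B1 = {1, 2, 3, 5}  B2 = {1, 3, 4, 5}  B3 = {1, 3, 5, 6}  B4 = {1, 3, 5, 7}
Tree: B1–B2, B2–B3, B3–B4
Each bag holds 4 vertices, so the decomposition has width 3, which upper-bounds the treewidth. For the lower bound: the 4 vertex sets {1,2}, {4,5}, {3}, {6} are disjoint, each induces a connected subgraph, and every pair is joined by at least one edge of G. Contracting each set to a single vertex therefore yields K_{4} as a minor, and since treewidth is minor-monotone, tw(G) ≥ tw(K_{4}) = 3. Hence tw(G) = 3 exactly.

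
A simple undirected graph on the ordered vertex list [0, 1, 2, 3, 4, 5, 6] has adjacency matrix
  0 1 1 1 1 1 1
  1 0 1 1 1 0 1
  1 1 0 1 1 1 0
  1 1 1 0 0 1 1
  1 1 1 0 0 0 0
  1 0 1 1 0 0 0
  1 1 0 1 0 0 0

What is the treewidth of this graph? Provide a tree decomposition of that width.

Treewidth 3.
Bags: B1 = {0, 2, 3, 5}  B2 = {0, 1, 2, 3}  B3 = {0, 1, 3, 6}  B4 = {0, 1, 2, 4}
Tree: B1–B2, B2–B3, B2–B4

Each bag holds 4 vertices, so the decomposition has width 3, which upper-bounds the treewidth. Conversely, {0, 1, 2, 3} is a clique of size 4, and the vertices of any clique must share a bag in every tree decomposition; so some bag has ≥ 4 vertices and tw(G) ≥ 3. Combining the bounds, tw(G) = 3.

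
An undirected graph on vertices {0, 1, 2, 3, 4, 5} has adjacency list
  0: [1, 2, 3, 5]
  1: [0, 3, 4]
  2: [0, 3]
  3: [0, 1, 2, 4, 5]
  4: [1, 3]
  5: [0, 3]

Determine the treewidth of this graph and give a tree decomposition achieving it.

Treewidth 2.
Bags: B1 = {0, 2, 3}  B2 = {0, 3, 5}  B3 = {0, 1, 3}  B4 = {1, 3, 4}
Tree: B1–B2, B1–B3, B3–B4

The largest bag has 3 vertices, giving width 2; this decomposition certifies tw(G) ≤ 2. On the other hand G contains the 3-clique {0, 1, 3}. A clique must lie in a single bag of any decomposition, so no decomposition can have width below 2. Therefore the treewidth is 2.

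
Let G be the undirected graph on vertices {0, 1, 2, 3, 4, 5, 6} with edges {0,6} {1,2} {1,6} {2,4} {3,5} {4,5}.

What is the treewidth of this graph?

A width-1 tree decomposition is:
Bags: B1 = {3, 5}  B2 = {4, 5}  B3 = {2, 4}  B4 = {1, 2}  B5 = {1, 6}  B6 = {0, 6}
Tree: B1–B2, B2–B3, B3–B4, B4–B5, B5–B6
The largest bag has 2 vertices, giving width 1; this decomposition certifies tw(G) ≤ 1. Since G has at least one edge (e.g. 3–5), it is not an edgeless graph, so tw(G) ≥ 1. Hence tw(G) = 1 exactly.

1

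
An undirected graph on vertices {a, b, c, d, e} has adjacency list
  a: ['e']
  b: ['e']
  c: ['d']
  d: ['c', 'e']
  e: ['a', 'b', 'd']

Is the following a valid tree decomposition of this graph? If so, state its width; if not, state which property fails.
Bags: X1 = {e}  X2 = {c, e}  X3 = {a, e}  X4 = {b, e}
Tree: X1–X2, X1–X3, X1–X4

No — vertex d appears in no bag.

A tree decomposition must satisfy three properties: every vertex lies in some bag; for every edge, both endpoints lie together in some bag; and for every vertex, the bags containing it form a connected subtree. Here vertex d appears in no bag, so the decomposition is invalid.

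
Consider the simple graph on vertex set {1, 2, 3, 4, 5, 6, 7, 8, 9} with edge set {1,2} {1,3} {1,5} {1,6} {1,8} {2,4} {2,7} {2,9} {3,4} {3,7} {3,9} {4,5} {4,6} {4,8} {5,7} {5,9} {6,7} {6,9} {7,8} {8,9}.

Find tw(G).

4

A width-4 tree decomposition is:
Bags: B1 = {1, 4, 7, 8, 9}  B2 = {1, 4, 5, 7, 9}  B3 = {1, 4, 6, 7, 9}  B4 = {1, 3, 4, 7, 9}  B5 = {1, 2, 4, 7, 9}
Tree: B1–B2, B2–B3, B3–B4, B4–B5
Each bag holds 5 vertices, so the decomposition has width 4, which upper-bounds the treewidth. For the lower bound: the 5 vertex sets {8,9}, {1,5}, {6,7}, {4}, {3} are disjoint, each induces a connected subgraph, and every pair is joined by at least one edge of G. Contracting each set to a single vertex therefore yields K_{5} as a minor, and since treewidth is minor-monotone, tw(G) ≥ tw(K_{5}) = 4. The upper and lower bounds meet at 4, so that is the treewidth.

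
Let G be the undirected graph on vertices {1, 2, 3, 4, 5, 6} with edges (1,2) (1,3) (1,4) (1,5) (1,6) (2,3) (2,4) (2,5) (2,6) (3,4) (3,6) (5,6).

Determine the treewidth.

A width-3 tree decomposition is:
Bags: B1 = {1, 2, 5, 6}  B2 = {1, 2, 3, 6}  B3 = {1, 2, 3, 4}
Tree: B1–B2, B2–B3
The largest bag has 4 vertices, giving width 3; this decomposition certifies tw(G) ≤ 3. For the lower bound, the 4 vertices {1, 2, 3, 4} are pairwise adjacent, and any tree decomposition puts a clique entirely inside one bag — forcing width ≥ 3. Combining the bounds, tw(G) = 3.

3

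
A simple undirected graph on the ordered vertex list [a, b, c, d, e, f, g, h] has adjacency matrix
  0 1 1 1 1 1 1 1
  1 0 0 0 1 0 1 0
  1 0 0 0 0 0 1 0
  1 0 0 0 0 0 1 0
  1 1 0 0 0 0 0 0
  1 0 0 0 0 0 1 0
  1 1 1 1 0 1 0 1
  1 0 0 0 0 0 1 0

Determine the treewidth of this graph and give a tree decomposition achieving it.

Each bag holds 3 vertices, so the decomposition has width 2, which upper-bounds the treewidth. Conversely, {a, d, g} is a clique of size 3, and the vertices of any clique must share a bag in every tree decomposition; so some bag has ≥ 3 vertices and tw(G) ≥ 2. The upper and lower bounds meet at 2, so that is the treewidth.

Treewidth 2.
One such decomposition:
Bags: B1 = {a, b, g}  B2 = {a, d, g}  B3 = {a, g, h}  B4 = {a, f, g}  B5 = {a, c, g}  B6 = {a, b, e}
Tree: B1–B2, B2–B3, B2–B4, B3–B5, B1–B6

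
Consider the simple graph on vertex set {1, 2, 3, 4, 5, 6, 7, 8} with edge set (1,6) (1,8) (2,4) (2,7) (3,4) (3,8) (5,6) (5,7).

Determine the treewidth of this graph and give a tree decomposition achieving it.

Each bag holds 3 vertices, so the decomposition has width 2, which upper-bounds the treewidth. Since 5–6–1–8–3–4–2–7–5 is a cycle in G, G is not acyclic. Forests are exactly the graphs of treewidth ≤ 1, so tw(G) ≥ 2. Combining the bounds, tw(G) = 2.

Treewidth 2.
Bags: B1 = {1, 5, 6}  B2 = {1, 5, 8}  B3 = {3, 5, 8}  B4 = {3, 4, 5}  B5 = {2, 4, 5}  B6 = {2, 5, 7}
Tree: B1–B2, B2–B3, B3–B4, B4–B5, B5–B6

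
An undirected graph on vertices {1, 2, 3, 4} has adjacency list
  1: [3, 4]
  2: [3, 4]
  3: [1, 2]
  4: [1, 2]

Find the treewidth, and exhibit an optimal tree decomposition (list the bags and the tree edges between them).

Every bag has size at most 3, so the width is 3 − 1 = 2 and tw(G) ≤ 2. The edges 1–4–2–3–1 form a cycle, so G is not a tree and its treewidth is at least 2. The upper and lower bounds meet at 2, so that is the treewidth.

Treewidth 2.
Bags: B1 = {1, 2, 4}  B2 = {1, 2, 3}
Tree: B1–B2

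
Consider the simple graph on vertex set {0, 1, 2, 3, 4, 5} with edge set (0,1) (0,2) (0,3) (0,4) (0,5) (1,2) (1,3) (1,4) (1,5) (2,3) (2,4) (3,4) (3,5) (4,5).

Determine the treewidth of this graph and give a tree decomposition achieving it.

The largest bag has 5 vertices, giving width 4; this decomposition certifies tw(G) ≤ 4. Conversely, {0, 1, 2, 3, 4} is a clique of size 5, and the vertices of any clique must share a bag in every tree decomposition; so some bag has ≥ 5 vertices and tw(G) ≥ 4. Therefore the treewidth is 4.

Treewidth 4.
One such decomposition:
Bags: B1 = {0, 1, 3, 4, 5}  B2 = {0, 1, 2, 3, 4}
Tree: B1–B2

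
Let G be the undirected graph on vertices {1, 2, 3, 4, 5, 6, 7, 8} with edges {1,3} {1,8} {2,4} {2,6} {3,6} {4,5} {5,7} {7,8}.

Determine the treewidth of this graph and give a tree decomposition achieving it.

Each bag holds 3 vertices, so the decomposition has width 2, which upper-bounds the treewidth. The edges 8–7–5–4–2–6–3–1–8 form a cycle, so G is not a tree and its treewidth is at least 2. The upper and lower bounds meet at 2, so that is the treewidth.

Treewidth 2.
One such decomposition:
Bags: B1 = {5, 7, 8}  B2 = {4, 5, 8}  B3 = {2, 4, 8}  B4 = {2, 6, 8}  B5 = {3, 6, 8}  B6 = {1, 3, 8}
Tree: B1–B2, B2–B3, B3–B4, B4–B5, B5–B6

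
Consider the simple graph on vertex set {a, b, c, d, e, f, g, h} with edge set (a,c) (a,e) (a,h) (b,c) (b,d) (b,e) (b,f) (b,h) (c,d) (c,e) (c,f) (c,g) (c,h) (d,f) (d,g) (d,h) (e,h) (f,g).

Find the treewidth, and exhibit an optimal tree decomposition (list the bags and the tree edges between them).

Every bag has size at most 4, so the width is 4 − 1 = 3 and tw(G) ≤ 3. For the lower bound, the 4 vertices {b, c, d, h} are pairwise adjacent, and any tree decomposition puts a clique entirely inside one bag — forcing width ≥ 3. The upper and lower bounds meet at 3, so that is the treewidth.

Treewidth 3.
Bags: B1 = {b, c, d, h}  B2 = {b, c, e, h}  B3 = {b, c, d, f}  B4 = {a, c, e, h}  B5 = {c, d, f, g}
Tree: B1–B2, B1–B3, B2–B4, B3–B5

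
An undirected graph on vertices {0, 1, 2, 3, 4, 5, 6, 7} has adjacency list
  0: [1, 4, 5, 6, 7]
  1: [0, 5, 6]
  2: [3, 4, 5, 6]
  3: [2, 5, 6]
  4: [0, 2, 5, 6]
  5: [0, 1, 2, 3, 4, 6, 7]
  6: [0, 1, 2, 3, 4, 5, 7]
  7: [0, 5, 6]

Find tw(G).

A width-3 tree decomposition is:
Bags: B1 = {0, 4, 5, 6}  B2 = {0, 1, 5, 6}  B3 = {2, 4, 5, 6}  B4 = {2, 3, 5, 6}  B5 = {0, 5, 6, 7}
Tree: B1–B2, B1–B3, B3–B4, B2–B5
Each bag holds 4 vertices, so the decomposition has width 3, which upper-bounds the treewidth. On the other hand G contains the 4-clique {0, 1, 5, 6}. A clique must lie in a single bag of any decomposition, so no decomposition can have width below 3. Combining the bounds, tw(G) = 3.

3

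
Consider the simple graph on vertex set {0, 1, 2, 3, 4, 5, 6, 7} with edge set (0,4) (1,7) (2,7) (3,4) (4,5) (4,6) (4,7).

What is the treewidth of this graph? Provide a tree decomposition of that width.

Treewidth 1.
One such decomposition:
Bags: B1 = {4, 7}  B2 = {3, 4}  B3 = {2, 7}  B4 = {4, 5}  B5 = {0, 4}  B6 = {1, 7}  B7 = {4, 6}
Tree: B1–B2, B1–B3, B1–B4, B4–B5, B3–B6, B4–B7

The largest bag has 2 vertices, giving width 1; this decomposition certifies tw(G) ≤ 1. Any graph with an edge has treewidth ≥ 1, and G has the edge 4–7. The upper and lower bounds meet at 1, so that is the treewidth.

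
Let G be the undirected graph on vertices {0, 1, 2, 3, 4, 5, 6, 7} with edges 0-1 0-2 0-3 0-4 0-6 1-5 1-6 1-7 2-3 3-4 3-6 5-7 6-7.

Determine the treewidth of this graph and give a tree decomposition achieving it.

Treewidth 2.
Bags: B1 = {0, 2, 3}  B2 = {0, 3, 6}  B3 = {0, 1, 6}  B4 = {1, 6, 7}  B5 = {1, 5, 7}  B6 = {0, 3, 4}
Tree: B1–B2, B2–B3, B3–B4, B4–B5, B2–B6

Each bag holds 3 vertices, so the decomposition has width 2, which upper-bounds the treewidth. For the lower bound, the 3 vertices {0, 1, 6} are pairwise adjacent, and any tree decomposition puts a clique entirely inside one bag — forcing width ≥ 2. Combining the bounds, tw(G) = 2.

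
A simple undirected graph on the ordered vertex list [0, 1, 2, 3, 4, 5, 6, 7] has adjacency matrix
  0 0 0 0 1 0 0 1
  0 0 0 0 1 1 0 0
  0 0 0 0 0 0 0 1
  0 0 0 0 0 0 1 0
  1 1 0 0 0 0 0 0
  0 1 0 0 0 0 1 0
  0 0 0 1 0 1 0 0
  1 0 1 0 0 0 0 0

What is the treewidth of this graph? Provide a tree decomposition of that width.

Each bag holds 2 vertices, so the decomposition has width 1, which upper-bounds the treewidth. Any graph with an edge has treewidth ≥ 1, and G has the edge 2–7. Combining the bounds, tw(G) = 1.

Treewidth 1.
One such decomposition:
Bags: B1 = {2, 7}  B2 = {0, 7}  B3 = {0, 4}  B4 = {1, 4}  B5 = {1, 5}  B6 = {5, 6}  B7 = {3, 6}
Tree: B1–B2, B2–B3, B3–B4, B4–B5, B5–B6, B6–B7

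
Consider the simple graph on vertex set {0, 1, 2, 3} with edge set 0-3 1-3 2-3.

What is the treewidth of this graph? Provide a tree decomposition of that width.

Every bag has size at most 2, so the width is 2 − 1 = 1 and tw(G) ≤ 1. G has an edge, so its treewidth is at least 1. Therefore the treewidth is 1.

Treewidth 1.
One such decomposition:
Bags: B1 = {1, 3}  B2 = {0, 3}  B3 = {2, 3}
Tree: B1–B2, B2–B3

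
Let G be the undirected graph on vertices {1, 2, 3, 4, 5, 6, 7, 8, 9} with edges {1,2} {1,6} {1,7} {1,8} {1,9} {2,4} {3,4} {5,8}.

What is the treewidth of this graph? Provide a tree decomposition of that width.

Treewidth 1.
One optimal decomposition is:
Bags: B1 = {1, 8}  B2 = {1, 2}  B3 = {1, 9}  B4 = {1, 7}  B5 = {2, 4}  B6 = {3, 4}  B7 = {1, 6}  B8 = {5, 8}
Tree: B1–B2, B2–B3, B1–B4, B2–B5, B5–B6, B4–B7, B1–B8

Each bag holds 2 vertices, so the decomposition has width 1, which upper-bounds the treewidth. G has an edge, so its treewidth is at least 1. Combining the bounds, tw(G) = 1.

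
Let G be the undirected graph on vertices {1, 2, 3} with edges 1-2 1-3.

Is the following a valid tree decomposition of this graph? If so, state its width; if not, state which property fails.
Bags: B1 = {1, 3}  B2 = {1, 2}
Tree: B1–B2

Yes; width 1.

Vertex coverage: the bags together contain {1, 2, 3}, the full vertex set. Edge coverage: each edge of G has both endpoints in at least one bag. Running intersection: for every vertex, the bags containing it form a connected subtree. All three properties hold, so this is a valid tree decomposition of width max|bag| − 1 = 1, and hence tw(G) ≤ 1.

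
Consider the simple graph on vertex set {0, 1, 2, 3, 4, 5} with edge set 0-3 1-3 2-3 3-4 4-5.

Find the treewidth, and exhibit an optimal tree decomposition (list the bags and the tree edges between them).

Treewidth 1.
Bags: B1 = {0, 3}  B2 = {3, 4}  B3 = {4, 5}  B4 = {2, 3}  B5 = {1, 3}
Tree: B1–B2, B2–B3, B2–B4, B4–B5

Each bag holds 2 vertices, so the decomposition has width 1, which upper-bounds the treewidth. Any graph with an edge has treewidth ≥ 1, and G has the edge 3–0. The upper and lower bounds meet at 1, so that is the treewidth.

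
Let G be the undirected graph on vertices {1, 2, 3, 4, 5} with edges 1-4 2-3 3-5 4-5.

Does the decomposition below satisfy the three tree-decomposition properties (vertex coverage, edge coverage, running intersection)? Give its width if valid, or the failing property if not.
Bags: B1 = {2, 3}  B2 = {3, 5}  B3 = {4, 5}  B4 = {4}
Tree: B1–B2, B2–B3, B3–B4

A tree decomposition must satisfy three properties: every vertex lies in some bag; for every edge, both endpoints lie together in some bag; and for every vertex, the bags containing it form a connected subtree. Here vertex 1 appears in no bag, so the decomposition is invalid.

No — vertex 1 appears in no bag.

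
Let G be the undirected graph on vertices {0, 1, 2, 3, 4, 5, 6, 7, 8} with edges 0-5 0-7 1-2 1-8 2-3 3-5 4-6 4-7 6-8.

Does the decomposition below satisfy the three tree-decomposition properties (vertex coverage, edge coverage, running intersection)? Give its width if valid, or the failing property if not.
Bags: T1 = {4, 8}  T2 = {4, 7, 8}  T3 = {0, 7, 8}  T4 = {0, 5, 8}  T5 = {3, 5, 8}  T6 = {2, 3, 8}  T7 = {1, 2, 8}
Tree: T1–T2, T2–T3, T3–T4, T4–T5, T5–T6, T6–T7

A tree decomposition must satisfy three properties: every vertex lies in some bag; for every edge, both endpoints lie together in some bag; and for every vertex, the bags containing it form a connected subtree. Here vertex 6 appears in no bag, so the decomposition is invalid.

No — vertex 6 appears in no bag.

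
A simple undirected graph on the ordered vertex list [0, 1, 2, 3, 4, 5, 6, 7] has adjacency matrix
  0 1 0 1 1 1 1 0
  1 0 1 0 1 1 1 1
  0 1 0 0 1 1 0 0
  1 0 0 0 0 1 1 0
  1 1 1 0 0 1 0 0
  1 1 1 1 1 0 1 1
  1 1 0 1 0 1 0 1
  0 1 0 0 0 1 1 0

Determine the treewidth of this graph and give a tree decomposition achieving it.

Every bag has size at most 4, so the width is 4 − 1 = 3 and tw(G) ≤ 3. Conversely, {0, 1, 4, 5} is a clique of size 4, and the vertices of any clique must share a bag in every tree decomposition; so some bag has ≥ 4 vertices and tw(G) ≥ 3. Therefore the treewidth is 3.

Treewidth 3.
One optimal decomposition is:
Bags: B1 = {0, 1, 5, 6}  B2 = {0, 1, 4, 5}  B3 = {1, 5, 6, 7}  B4 = {0, 3, 5, 6}  B5 = {1, 2, 4, 5}
Tree: B1–B2, B1–B3, B1–B4, B2–B5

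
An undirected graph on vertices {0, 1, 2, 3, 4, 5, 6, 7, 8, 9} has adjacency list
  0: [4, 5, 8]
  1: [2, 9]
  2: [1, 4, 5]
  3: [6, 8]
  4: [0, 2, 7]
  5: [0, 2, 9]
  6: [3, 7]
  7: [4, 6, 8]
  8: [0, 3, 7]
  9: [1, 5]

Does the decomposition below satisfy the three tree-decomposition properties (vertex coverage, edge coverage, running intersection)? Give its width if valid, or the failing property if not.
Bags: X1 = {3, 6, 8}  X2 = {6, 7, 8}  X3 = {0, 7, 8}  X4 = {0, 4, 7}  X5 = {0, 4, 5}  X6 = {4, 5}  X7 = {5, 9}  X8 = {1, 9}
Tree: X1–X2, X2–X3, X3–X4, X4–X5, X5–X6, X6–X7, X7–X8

A tree decomposition must satisfy three properties: every vertex lies in some bag; for every edge, both endpoints lie together in some bag; and for every vertex, the bags containing it form a connected subtree. Here vertex 2 appears in no bag, so the decomposition is invalid.

No — vertex 2 appears in no bag.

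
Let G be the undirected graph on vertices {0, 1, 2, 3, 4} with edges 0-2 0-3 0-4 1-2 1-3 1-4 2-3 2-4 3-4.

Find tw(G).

3

A width-3 tree decomposition is:
Bags: B1 = {1, 2, 3, 4}  B2 = {0, 2, 3, 4}
Tree: B1–B2
Every bag has size at most 4, so the width is 4 − 1 = 3 and tw(G) ≤ 3. On the other hand G contains the 4-clique {0, 2, 3, 4}. A clique must lie in a single bag of any decomposition, so no decomposition can have width below 3. The upper and lower bounds meet at 3, so that is the treewidth.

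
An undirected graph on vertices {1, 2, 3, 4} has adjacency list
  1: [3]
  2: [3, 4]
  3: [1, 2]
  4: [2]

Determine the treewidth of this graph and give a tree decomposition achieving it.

Treewidth 1.
One optimal decomposition is:
Bags: B1 = {2, 3}  B2 = {2, 4}  B3 = {1, 3}
Tree: B1–B2, B1–B3

Every bag has size at most 2, so the width is 2 − 1 = 1 and tw(G) ≤ 1. Any graph with an edge has treewidth ≥ 1, and G has the edge 3–2. The upper and lower bounds meet at 1, so that is the treewidth.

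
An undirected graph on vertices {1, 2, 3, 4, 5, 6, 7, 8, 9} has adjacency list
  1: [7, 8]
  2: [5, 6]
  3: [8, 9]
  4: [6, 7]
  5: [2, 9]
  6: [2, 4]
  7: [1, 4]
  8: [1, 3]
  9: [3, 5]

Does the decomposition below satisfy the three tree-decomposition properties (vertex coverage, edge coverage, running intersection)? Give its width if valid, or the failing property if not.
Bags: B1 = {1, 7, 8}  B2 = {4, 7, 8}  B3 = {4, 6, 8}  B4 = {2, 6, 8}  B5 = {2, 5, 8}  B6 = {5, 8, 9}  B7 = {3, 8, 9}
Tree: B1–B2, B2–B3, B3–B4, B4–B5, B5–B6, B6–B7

Every vertex of G appears in some bag (union = {1, 2, 3, 4, 5, 6, 7, 8, 9}); every edge is covered by a bag; and for each vertex v the set of bags containing v is connected in the bag tree. The decomposition is therefore valid. The largest bag has 3 vertices, so the width is 2.

Yes; width 2.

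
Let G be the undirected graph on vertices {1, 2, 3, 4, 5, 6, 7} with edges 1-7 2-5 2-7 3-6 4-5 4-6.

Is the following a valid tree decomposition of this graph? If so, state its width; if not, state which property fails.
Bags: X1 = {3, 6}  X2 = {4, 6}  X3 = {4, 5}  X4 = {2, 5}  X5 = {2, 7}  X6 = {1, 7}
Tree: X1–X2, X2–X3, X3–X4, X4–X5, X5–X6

Yes; width 1.

Every vertex of G appears in some bag (union = {1, 2, 3, 4, 5, 6, 7}); every edge is covered by a bag; and for each vertex v the set of bags containing v is connected in the bag tree. The decomposition is therefore valid. The largest bag has 2 vertices, so the width is 1.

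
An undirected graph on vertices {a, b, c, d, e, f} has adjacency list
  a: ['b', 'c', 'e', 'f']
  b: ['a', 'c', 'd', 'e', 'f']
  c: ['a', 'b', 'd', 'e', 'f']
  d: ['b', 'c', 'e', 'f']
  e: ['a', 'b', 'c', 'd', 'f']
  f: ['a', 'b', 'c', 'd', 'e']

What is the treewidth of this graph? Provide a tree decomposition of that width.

The largest bag has 5 vertices, giving width 4; this decomposition certifies tw(G) ≤ 4. Conversely, {b, c, d, e, f} is a clique of size 5, and the vertices of any clique must share a bag in every tree decomposition; so some bag has ≥ 5 vertices and tw(G) ≥ 4. Combining the bounds, tw(G) = 4.

Treewidth 4.
One optimal decomposition is:
Bags: B1 = {a, b, c, e, f}  B2 = {b, c, d, e, f}
Tree: B1–B2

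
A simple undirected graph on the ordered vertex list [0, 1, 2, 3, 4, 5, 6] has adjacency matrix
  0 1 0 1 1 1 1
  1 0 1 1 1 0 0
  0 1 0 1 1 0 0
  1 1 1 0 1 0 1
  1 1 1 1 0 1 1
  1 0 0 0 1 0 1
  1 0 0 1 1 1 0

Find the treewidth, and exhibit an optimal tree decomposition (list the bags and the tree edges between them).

Every bag has size at most 4, so the width is 4 − 1 = 3 and tw(G) ≤ 3. For the lower bound, the 4 vertices {0, 1, 3, 4} are pairwise adjacent, and any tree decomposition puts a clique entirely inside one bag — forcing width ≥ 3. Therefore the treewidth is 3.

Treewidth 3.
One such decomposition:
Bags: B1 = {0, 4, 5, 6}  B2 = {0, 3, 4, 6}  B3 = {0, 1, 3, 4}  B4 = {1, 2, 3, 4}
Tree: B1–B2, B2–B3, B3–B4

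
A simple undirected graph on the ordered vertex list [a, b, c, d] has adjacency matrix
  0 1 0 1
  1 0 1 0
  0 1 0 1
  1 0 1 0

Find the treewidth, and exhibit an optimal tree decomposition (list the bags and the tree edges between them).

Treewidth 2.
One optimal decomposition is:
Bags: B1 = {b, c, d}  B2 = {a, b, d}
Tree: B1–B2

Every bag has size at most 3, so the width is 3 − 1 = 2 and tw(G) ≤ 2. Since d–c–b–a–d is a cycle in G, G is not acyclic. Forests are exactly the graphs of treewidth ≤ 1, so tw(G) ≥ 2. Combining the bounds, tw(G) = 2.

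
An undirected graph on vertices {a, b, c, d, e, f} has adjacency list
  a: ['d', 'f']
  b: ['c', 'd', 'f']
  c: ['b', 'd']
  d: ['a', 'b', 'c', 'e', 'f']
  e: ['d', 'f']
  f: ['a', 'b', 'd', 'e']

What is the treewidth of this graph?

A width-2 tree decomposition is:
Bags: B1 = {b, d, f}  B2 = {d, e, f}  B3 = {a, d, f}  B4 = {b, c, d}
Tree: B1–B2, B1–B3, B1–B4
Each bag holds 3 vertices, so the decomposition has width 2, which upper-bounds the treewidth. Conversely, {b, c, d} is a clique of size 3, and the vertices of any clique must share a bag in every tree decomposition; so some bag has ≥ 3 vertices and tw(G) ≥ 2. The upper and lower bounds meet at 2, so that is the treewidth.

2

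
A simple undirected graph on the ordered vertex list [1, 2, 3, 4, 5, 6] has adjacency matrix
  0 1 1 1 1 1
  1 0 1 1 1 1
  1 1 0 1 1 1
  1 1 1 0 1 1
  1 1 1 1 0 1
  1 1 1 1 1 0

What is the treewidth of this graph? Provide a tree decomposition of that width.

A single bag containing all 6 vertices is trivially a valid decomposition of width 5. On the other hand G contains the 6-clique {1, 2, 3, 4, 5, 6}. A clique must lie in a single bag of any decomposition, so no decomposition can have width below 5. Combining the bounds, tw(G) = 5.

Treewidth 5.
One such decomposition:
Bags: B1 = {1, 2, 3, 4, 5, 6}
Tree: (single bag)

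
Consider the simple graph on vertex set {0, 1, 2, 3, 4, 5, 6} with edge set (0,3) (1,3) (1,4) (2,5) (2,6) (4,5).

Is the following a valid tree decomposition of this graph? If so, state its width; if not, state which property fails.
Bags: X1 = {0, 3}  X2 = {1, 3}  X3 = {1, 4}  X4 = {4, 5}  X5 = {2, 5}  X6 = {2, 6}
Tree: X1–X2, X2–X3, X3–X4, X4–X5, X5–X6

Vertex coverage: the bags together contain {0, 1, 2, 3, 4, 5, 6}, the full vertex set. Edge coverage: each edge of G has both endpoints in at least one bag. Running intersection: for every vertex, the bags containing it form a connected subtree. All three properties hold, so this is a valid tree decomposition of width max|bag| − 1 = 1, and hence tw(G) ≤ 1.

Yes; width 1.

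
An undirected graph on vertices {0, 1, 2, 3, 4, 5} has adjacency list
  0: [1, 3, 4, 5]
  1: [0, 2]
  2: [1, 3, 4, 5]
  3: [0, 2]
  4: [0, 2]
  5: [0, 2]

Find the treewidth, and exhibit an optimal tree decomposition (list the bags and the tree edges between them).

Every bag has size at most 3, so the width is 3 − 1 = 2 and tw(G) ≤ 2. The edges 2–3–0–4–2 form a cycle, so G is not a tree and its treewidth is at least 2. Combining the bounds, tw(G) = 2.

Treewidth 2.
One optimal decomposition is:
Bags: B1 = {0, 2, 3}  B2 = {0, 2, 4}  B3 = {0, 1, 2}  B4 = {0, 2, 5}
Tree: B1–B2, B2–B3, B3–B4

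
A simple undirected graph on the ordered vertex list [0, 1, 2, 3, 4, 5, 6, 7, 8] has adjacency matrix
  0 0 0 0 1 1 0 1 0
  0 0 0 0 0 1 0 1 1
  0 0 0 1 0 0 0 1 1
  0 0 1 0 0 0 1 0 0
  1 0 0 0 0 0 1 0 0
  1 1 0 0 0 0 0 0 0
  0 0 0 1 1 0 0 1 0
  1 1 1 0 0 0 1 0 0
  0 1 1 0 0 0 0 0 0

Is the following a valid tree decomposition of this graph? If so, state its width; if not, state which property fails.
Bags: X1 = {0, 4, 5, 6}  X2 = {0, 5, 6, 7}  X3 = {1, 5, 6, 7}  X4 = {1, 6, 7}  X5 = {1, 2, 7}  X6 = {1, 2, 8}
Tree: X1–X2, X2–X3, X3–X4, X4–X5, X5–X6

No — vertex 3 appears in no bag.

A tree decomposition must satisfy three properties: every vertex lies in some bag; for every edge, both endpoints lie together in some bag; and for every vertex, the bags containing it form a connected subtree. Here vertex 3 appears in no bag, so the decomposition is invalid.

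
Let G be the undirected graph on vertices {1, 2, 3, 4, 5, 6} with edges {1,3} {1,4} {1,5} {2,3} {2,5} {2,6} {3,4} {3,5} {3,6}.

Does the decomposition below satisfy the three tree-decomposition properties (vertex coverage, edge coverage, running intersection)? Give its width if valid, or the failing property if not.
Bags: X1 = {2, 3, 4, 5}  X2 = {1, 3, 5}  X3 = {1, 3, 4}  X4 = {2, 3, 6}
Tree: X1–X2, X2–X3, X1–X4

A tree decomposition must satisfy three properties: every vertex lies in some bag; for every edge, both endpoints lie together in some bag; and for every vertex, the bags containing it form a connected subtree. Here bags containing vertex 4 are not connected in the tree, so the decomposition is invalid.

No — bags containing vertex 4 are not connected in the tree.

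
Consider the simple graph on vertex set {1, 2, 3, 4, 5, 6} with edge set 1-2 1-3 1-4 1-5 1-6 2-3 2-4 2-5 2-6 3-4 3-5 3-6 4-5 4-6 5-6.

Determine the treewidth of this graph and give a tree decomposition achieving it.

Treewidth 5.
One such decomposition:
Bags: B1 = {1, 2, 3, 4, 5, 6}
Tree: (single bag)

With just one bag of size 6, the width is 6 − 1 = 5, so tw(G) ≤ 5. Conversely, {1, 2, 3, 4, 5, 6} is a clique of size 6, and the vertices of any clique must share a bag in every tree decomposition; so some bag has ≥ 6 vertices and tw(G) ≥ 5. Combining the bounds, tw(G) = 5.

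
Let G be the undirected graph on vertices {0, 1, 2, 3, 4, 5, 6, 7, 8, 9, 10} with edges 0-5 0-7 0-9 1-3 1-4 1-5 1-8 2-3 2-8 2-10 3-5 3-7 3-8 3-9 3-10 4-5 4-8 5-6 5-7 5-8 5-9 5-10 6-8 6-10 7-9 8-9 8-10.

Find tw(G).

A width-3 tree decomposition is:
Bags: B1 = {3, 5, 8, 9}  B2 = {3, 5, 7, 9}  B3 = {1, 3, 5, 8}  B4 = {3, 5, 8, 10}  B5 = {1, 4, 5, 8}  B6 = {0, 5, 7, 9}  B7 = {2, 3, 8, 10}  B8 = {5, 6, 8, 10}
Tree: B1–B2, B1–B3, B3–B4, B3–B5, B2–B6, B4–B7, B4–B8
The largest bag has 4 vertices, giving width 3; this decomposition certifies tw(G) ≤ 3. Conversely, {2, 3, 8, 10} is a clique of size 4, and the vertices of any clique must share a bag in every tree decomposition; so some bag has ≥ 4 vertices and tw(G) ≥ 3. The upper and lower bounds meet at 3, so that is the treewidth.

3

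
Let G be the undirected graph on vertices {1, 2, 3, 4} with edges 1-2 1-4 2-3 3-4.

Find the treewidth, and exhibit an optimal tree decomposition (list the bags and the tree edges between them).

Each bag holds 3 vertices, so the decomposition has width 2, which upper-bounds the treewidth. Since 3–2–1–4–3 is a cycle in G, G is not acyclic. Forests are exactly the graphs of treewidth ≤ 1, so tw(G) ≥ 2. The upper and lower bounds meet at 2, so that is the treewidth.

Treewidth 2.
One optimal decomposition is:
Bags: B1 = {1, 2, 3}  B2 = {1, 3, 4}
Tree: B1–B2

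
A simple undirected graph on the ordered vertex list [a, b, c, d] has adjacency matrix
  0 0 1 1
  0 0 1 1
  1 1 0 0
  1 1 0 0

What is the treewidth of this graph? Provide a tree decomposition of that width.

Every bag has size at most 3, so the width is 3 − 1 = 2 and tw(G) ≤ 2. The edges c–b–d–a–c form a cycle, so G is not a tree and its treewidth is at least 2. Hence tw(G) = 2 exactly.

Treewidth 2.
One optimal decomposition is:
Bags: B1 = {b, c, d}  B2 = {a, c, d}
Tree: B1–B2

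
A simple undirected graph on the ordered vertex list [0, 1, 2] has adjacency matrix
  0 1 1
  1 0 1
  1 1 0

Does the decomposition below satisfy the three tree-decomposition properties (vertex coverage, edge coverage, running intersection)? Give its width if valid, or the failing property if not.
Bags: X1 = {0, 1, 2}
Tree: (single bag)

Yes; width 2.

Checking the three conditions: (i) the bags cover all of {0, 1, 2}; (ii) for each edge, some bag contains both endpoints; (iii) the bags containing any fixed vertex form a subtree. All hold, so the decomposition is valid with width 3 − 1 = 2.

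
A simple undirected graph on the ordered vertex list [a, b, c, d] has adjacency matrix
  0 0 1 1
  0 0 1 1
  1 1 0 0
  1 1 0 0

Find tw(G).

2

A width-2 tree decomposition is:
Bags: B1 = {a, b, d}  B2 = {a, b, c}
Tree: B1–B2
The largest bag has 3 vertices, giving width 2; this decomposition certifies tw(G) ≤ 2. For the lower bound, G contains the cycle a–d–b–c–a, so G is not a forest; only forests have treewidth ≤ 1, hence tw(G) ≥ 2. Therefore the treewidth is 2.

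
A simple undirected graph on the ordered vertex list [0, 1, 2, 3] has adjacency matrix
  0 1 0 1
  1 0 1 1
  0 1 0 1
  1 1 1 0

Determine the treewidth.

A width-2 tree decomposition is:
Bags: B1 = {0, 1, 3}  B2 = {1, 2, 3}
Tree: B1–B2
Every bag has size at most 3, so the width is 3 − 1 = 2 and tw(G) ≤ 2. Conversely, {0, 1, 3} is a clique of size 3, and the vertices of any clique must share a bag in every tree decomposition; so some bag has ≥ 3 vertices and tw(G) ≥ 2. Hence tw(G) = 2 exactly.

2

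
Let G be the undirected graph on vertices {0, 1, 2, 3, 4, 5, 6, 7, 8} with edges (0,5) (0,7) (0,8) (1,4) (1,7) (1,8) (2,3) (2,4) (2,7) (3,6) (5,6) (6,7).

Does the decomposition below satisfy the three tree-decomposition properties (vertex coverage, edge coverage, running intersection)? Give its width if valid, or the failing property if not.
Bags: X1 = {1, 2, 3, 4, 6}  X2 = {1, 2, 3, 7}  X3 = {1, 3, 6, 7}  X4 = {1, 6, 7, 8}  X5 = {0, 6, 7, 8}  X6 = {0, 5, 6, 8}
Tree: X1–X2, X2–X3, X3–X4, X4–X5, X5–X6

No — bags containing vertex 6 are not connected in the tree.

A tree decomposition must satisfy three properties: every vertex lies in some bag; for every edge, both endpoints lie together in some bag; and for every vertex, the bags containing it form a connected subtree. Here bags containing vertex 6 are not connected in the tree, so the decomposition is invalid.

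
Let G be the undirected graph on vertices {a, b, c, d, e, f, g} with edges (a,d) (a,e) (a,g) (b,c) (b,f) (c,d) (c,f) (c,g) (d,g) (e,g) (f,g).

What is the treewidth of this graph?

A width-2 tree decomposition is:
Bags: B1 = {a, e, g}  B2 = {a, d, g}  B3 = {c, d, g}  B4 = {c, f, g}  B5 = {b, c, f}
Tree: B1–B2, B2–B3, B3–B4, B4–B5
Each bag holds 3 vertices, so the decomposition has width 2, which upper-bounds the treewidth. On the other hand G contains the 3-clique {c, d, g}. A clique must lie in a single bag of any decomposition, so no decomposition can have width below 2. Hence tw(G) = 2 exactly.

2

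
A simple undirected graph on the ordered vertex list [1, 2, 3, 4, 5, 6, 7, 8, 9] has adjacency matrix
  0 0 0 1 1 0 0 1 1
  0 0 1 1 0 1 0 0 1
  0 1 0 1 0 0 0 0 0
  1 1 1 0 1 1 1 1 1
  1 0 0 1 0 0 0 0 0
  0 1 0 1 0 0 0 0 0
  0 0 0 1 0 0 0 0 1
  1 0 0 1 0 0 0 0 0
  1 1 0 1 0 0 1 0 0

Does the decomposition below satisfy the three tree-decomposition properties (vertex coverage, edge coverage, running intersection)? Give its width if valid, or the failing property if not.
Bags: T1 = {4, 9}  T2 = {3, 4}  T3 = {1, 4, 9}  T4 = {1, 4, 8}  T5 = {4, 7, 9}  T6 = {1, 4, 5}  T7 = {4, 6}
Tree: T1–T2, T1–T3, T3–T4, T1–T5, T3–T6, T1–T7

No — vertex 2 appears in no bag.

A tree decomposition must satisfy three properties: every vertex lies in some bag; for every edge, both endpoints lie together in some bag; and for every vertex, the bags containing it form a connected subtree. Here vertex 2 appears in no bag, so the decomposition is invalid.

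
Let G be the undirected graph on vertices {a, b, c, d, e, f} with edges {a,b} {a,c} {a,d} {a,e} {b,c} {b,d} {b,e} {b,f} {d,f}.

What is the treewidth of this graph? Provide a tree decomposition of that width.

Each bag holds 3 vertices, so the decomposition has width 2, which upper-bounds the treewidth. For the lower bound, the 3 vertices {a, b, d} are pairwise adjacent, and any tree decomposition puts a clique entirely inside one bag — forcing width ≥ 2. The upper and lower bounds meet at 2, so that is the treewidth.

Treewidth 2.
One such decomposition:
Bags: B1 = {a, b, d}  B2 = {b, d, f}  B3 = {a, b, e}  B4 = {a, b, c}
Tree: B1–B2, B1–B3, B1–B4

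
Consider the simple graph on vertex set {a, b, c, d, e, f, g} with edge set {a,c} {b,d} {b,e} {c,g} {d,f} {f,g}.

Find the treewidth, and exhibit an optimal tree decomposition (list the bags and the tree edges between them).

Treewidth 1.
One such decomposition:
Bags: B1 = {a, c}  B2 = {c, g}  B3 = {f, g}  B4 = {d, f}  B5 = {b, d}  B6 = {b, e}
Tree: B1–B2, B2–B3, B3–B4, B4–B5, B5–B6

Every bag has size at most 2, so the width is 2 − 1 = 1 and tw(G) ≤ 1. Any graph with an edge has treewidth ≥ 1, and G has the edge a–c. The upper and lower bounds meet at 1, so that is the treewidth.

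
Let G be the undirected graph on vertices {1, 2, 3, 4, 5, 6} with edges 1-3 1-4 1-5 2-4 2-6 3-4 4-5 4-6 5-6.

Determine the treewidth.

2

A width-2 tree decomposition is:
Bags: B1 = {1, 3, 4}  B2 = {1, 4, 5}  B3 = {4, 5, 6}  B4 = {2, 4, 6}
Tree: B1–B2, B2–B3, B3–B4
Every bag has size at most 3, so the width is 3 − 1 = 2 and tw(G) ≤ 2. Conversely, {1, 3, 4} is a clique of size 3, and the vertices of any clique must share a bag in every tree decomposition; so some bag has ≥ 3 vertices and tw(G) ≥ 2. Therefore the treewidth is 2.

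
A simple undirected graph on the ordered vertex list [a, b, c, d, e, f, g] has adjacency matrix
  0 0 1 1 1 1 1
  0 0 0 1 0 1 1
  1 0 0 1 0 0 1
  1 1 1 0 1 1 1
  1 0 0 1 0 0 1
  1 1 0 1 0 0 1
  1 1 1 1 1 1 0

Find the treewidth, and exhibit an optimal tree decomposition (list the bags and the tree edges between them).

The largest bag has 4 vertices, giving width 3; this decomposition certifies tw(G) ≤ 3. Conversely, {a, d, e, g} is a clique of size 4, and the vertices of any clique must share a bag in every tree decomposition; so some bag has ≥ 4 vertices and tw(G) ≥ 3. The upper and lower bounds meet at 3, so that is the treewidth.

Treewidth 3.
One such decomposition:
Bags: B1 = {a, d, e, g}  B2 = {a, d, f, g}  B3 = {b, d, f, g}  B4 = {a, c, d, g}
Tree: B1–B2, B2–B3, B2–B4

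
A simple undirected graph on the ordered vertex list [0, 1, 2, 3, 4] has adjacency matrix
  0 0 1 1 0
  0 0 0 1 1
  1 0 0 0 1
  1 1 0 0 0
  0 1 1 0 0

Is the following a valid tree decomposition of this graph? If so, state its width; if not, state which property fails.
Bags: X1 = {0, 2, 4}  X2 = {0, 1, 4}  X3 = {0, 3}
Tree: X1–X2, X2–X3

A tree decomposition must satisfy three properties: every vertex lies in some bag; for every edge, both endpoints lie together in some bag; and for every vertex, the bags containing it form a connected subtree. Here edge (1,3) lies in no bag, so the decomposition is invalid.

No — edge (1,3) lies in no bag.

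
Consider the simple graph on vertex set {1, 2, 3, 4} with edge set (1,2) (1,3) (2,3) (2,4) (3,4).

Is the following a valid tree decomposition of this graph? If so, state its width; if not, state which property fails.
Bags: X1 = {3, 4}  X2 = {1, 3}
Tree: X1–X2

No — vertex 2 appears in no bag.

A tree decomposition must satisfy three properties: every vertex lies in some bag; for every edge, both endpoints lie together in some bag; and for every vertex, the bags containing it form a connected subtree. Here vertex 2 appears in no bag, so the decomposition is invalid.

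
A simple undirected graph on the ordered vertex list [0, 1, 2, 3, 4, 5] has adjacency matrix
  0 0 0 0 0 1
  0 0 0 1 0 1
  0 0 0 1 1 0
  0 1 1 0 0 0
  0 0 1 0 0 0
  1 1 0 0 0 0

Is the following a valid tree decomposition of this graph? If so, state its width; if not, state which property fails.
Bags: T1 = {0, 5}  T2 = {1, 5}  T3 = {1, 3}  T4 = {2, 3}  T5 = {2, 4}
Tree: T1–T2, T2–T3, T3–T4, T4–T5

Vertex coverage: the bags together contain {0, 1, 2, 3, 4, 5}, the full vertex set. Edge coverage: each edge of G has both endpoints in at least one bag. Running intersection: for every vertex, the bags containing it form a connected subtree. All three properties hold, so this is a valid tree decomposition of width max|bag| − 1 = 1, and hence tw(G) ≤ 1.

Yes; width 1.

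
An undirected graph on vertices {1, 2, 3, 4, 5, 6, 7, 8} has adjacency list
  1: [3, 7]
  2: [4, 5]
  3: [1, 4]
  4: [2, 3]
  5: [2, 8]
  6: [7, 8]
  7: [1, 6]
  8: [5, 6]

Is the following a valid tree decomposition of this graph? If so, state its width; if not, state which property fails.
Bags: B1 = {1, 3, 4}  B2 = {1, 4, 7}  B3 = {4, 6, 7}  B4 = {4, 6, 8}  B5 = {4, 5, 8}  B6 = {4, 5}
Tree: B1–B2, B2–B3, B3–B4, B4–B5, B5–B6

A tree decomposition must satisfy three properties: every vertex lies in some bag; for every edge, both endpoints lie together in some bag; and for every vertex, the bags containing it form a connected subtree. Here vertex 2 appears in no bag, so the decomposition is invalid.

No — vertex 2 appears in no bag.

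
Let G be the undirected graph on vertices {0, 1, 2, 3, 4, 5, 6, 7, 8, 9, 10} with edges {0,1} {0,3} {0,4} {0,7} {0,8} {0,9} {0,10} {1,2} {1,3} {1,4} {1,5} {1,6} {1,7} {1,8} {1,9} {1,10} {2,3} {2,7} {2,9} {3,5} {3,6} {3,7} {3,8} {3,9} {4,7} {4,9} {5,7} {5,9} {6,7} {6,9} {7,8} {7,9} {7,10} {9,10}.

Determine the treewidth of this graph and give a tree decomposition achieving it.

Treewidth 4.
Bags: B1 = {0, 1, 3, 7, 9}  B2 = {1, 2, 3, 7, 9}  B3 = {0, 1, 7, 9, 10}  B4 = {0, 1, 4, 7, 9}  B5 = {1, 3, 5, 7, 9}  B6 = {1, 3, 6, 7, 9}  B7 = {0, 1, 3, 7, 8}
Tree: B1–B2, B1–B3, B3–B4, B2–B5, B1–B6, B1–B7

Each bag holds 5 vertices, so the decomposition has width 4, which upper-bounds the treewidth. For the lower bound, the 5 vertices {0, 1, 3, 7, 8} are pairwise adjacent, and any tree decomposition puts a clique entirely inside one bag — forcing width ≥ 4. Combining the bounds, tw(G) = 4.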